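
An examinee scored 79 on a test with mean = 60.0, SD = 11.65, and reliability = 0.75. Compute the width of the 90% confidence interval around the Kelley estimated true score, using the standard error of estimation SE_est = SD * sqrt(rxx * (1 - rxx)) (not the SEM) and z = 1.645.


True score estimate = 0.75*79 + 0.25*60.0 = 74.25
SE_est = SD * sqrt(rxx * (1 - rxx)) = 11.65 * sqrt(0.75 * 0.25) = 11.65 * sqrt(0.1875) = 5.044598
CI = T_est +/- z * SE_est, so width = 2 * z * SE_est = 2 * 1.645 * 5.044598
Width = 16.5967

16.5967


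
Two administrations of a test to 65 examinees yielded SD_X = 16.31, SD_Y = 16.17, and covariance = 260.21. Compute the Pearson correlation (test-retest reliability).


r = cov(X,Y) / (SD_X * SD_Y)
r = 260.21 / (16.31 * 16.17)
r = 260.21 / 263.7327
r = 0.9866

0.9866


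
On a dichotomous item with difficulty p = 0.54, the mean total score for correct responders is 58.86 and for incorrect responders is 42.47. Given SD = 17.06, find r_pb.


q = 1 - p = 0.46
rpb = ((M1 - M0) / SD) * sqrt(p * q)
rpb = ((58.86 - 42.47) / 17.06) * sqrt(0.54 * 0.46)
rpb = 0.4788

0.4788


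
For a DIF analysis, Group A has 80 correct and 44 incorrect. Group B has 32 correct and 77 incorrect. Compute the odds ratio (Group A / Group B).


Odds_A = 80/44 = 1.8182
Odds_B = 32/77 = 0.4156
OR = Odds_A / Odds_B = 1.8182 / 0.4156
Exactly, OR = (80 * 77) / (44 * 32) = 6160 / 1408
OR = 4.375

4.375


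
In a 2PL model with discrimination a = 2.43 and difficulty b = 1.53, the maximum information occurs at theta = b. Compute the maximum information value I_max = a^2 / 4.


For 2PL, max info at theta = b = 1.53
I_max = a^2 / 4 = 2.43^2 / 4
= 5.9049 / 4
I_max = 1.4762

1.4762


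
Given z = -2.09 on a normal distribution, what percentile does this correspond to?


CDF(z) = 0.5 * (1 + erf(z/sqrt(2)))
erf(-1.4779) = -0.9634
CDF = 0.0183
Percentile rank = 0.0183 * 100 = 1.83

1.83


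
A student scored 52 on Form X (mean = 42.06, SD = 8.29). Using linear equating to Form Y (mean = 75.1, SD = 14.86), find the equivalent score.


slope = SD_Y / SD_X = 14.86 / 8.29 ~ 1.7925
intercept = mean_Y - slope * mean_X = 75.1 - (14.86 / 8.29) * 42.06 ~ -0.2934
Y = slope * X + intercept. To avoid rounding drift from the rounded slope/intercept, evaluate the equivalent form Y = mean_Y + SD_Y * (X - mean_X) / SD_X at full precision:
Y = 75.1 + 14.86 * (52 - 42.06) / 8.29
Y = 75.1 + 14.86 * 9.94 / 8.29
Y = 75.1 + 147.7084 / 8.29
Y = 75.1 + 17.8177
Y = 92.9177

92.9177


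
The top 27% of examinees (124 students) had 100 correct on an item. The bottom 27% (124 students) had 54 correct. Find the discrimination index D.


p_upper = 100/124 = 0.8065
p_lower = 54/124 = 0.4355
D = 0.8065 - 0.4355 = 0.371

0.371


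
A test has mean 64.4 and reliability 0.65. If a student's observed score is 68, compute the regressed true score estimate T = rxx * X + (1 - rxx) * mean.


T_est = rxx * X + (1 - rxx) * mean
T_est = 0.65 * 68 + 0.35 * 64.4
T_est = 44.2 + 22.54
T_est = 66.74

66.74


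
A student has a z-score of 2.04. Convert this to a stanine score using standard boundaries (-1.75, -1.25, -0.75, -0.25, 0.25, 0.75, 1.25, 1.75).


Stanine boundaries: [-1.75, -1.25, -0.75, -0.25, 0.25, 0.75, 1.25, 1.75]
z = 2.04
Check each boundary:
  z >= -1.75 -> could be stanine 2
  z >= -1.25 -> could be stanine 3
  z >= -0.75 -> could be stanine 4
  z >= -0.25 -> could be stanine 5
  z >= 0.25 -> could be stanine 6
  z >= 0.75 -> could be stanine 7
  z >= 1.25 -> could be stanine 8
  z >= 1.75 -> could be stanine 9
Highest qualifying boundary gives stanine = 9

9


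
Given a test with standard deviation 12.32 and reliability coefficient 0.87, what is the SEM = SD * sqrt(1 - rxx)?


SEM = SD * sqrt(1 - rxx)
SEM = 12.32 * sqrt(1 - 0.87)
SEM = 12.32 * sqrt(0.13) = 12.32 * 0.360555
SEM = 4.442

4.442


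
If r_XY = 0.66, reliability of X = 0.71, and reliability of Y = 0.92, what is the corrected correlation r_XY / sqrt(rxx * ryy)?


r_corrected = rxy / sqrt(rxx * ryy)
= 0.66 / sqrt(0.71 * 0.92)
= 0.66 / sqrt(0.6532)
= 0.66 / 0.808208
r_corrected = 0.8166

0.8166


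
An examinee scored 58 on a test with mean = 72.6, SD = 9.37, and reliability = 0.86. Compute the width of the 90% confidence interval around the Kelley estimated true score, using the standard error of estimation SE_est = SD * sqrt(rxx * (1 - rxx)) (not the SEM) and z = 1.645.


True score estimate = 0.86*58 + 0.14*72.6 = 60.044
SE_est = SD * sqrt(rxx * (1 - rxx)) = 9.37 * sqrt(0.86 * 0.14) = 9.37 * sqrt(0.1204) = 3.251268
CI = T_est +/- z * SE_est, so width = 2 * z * SE_est = 2 * 1.645 * 3.251268
Width = 10.6967

10.6967


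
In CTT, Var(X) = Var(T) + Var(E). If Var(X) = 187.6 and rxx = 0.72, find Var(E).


var_true = rxx * var_obs = 0.72 * 187.6 = 135.072
var_error = var_obs - var_true
var_error = 187.6 - 135.072
var_error = 52.528

52.528


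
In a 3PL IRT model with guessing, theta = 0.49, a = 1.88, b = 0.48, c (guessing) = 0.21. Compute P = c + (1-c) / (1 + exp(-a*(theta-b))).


logit = 1.88*(0.49 - 0.48) = 0.0188
P* = 1/(1 + exp(-0.0188)) = 0.5047
P = 0.21 + (1 - 0.21) * 0.5047
P = 0.6087

0.6087


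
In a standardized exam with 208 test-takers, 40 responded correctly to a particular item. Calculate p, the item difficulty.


Item difficulty p = number correct / total examinees
p = 40 / 208
p = 0.1923

0.1923


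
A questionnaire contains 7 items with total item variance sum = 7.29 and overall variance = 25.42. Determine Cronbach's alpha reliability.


alpha = (k/(k-1)) * (1 - sum(si^2)/s_total^2)
= (7/6) * (1 - 7.29/25.42)
alpha = 0.8321

0.8321


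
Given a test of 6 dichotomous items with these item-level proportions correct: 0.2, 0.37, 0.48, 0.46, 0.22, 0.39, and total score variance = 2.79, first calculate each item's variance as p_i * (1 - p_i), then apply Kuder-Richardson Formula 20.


For each item, compute p_i * q_i:
  Item 1: 0.2 * 0.8 = 0.16
  Item 2: 0.37 * 0.63 = 0.2331
  Item 3: 0.48 * 0.52 = 0.2496
  Item 4: 0.46 * 0.54 = 0.2484
  Item 5: 0.22 * 0.78 = 0.1716
  Item 6: 0.39 * 0.61 = 0.2379
Sum(p_i * q_i) = 0.16 + 0.2331 + 0.2496 + 0.2484 + 0.1716 + 0.2379 = 1.3006
KR-20 = (k/(k-1)) * (1 - Sum(p_i*q_i) / Var_total)
= (6/5) * (1 - 1.3006/2.79)
= 1.2 * 0.5338
KR-20 = 0.6406

0.6406


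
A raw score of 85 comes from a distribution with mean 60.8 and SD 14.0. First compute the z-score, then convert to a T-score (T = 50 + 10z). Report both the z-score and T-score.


z = (X - mean) / SD = (85 - 60.8) / 14.0
z = 24.2 / 14.0
z = 1.7286
T-score = T = 50 + 10z
Carry z at full precision (z = 24.2 / 14.0) into the conversion:
T-score = 50 + 10 * (24.2 / 14.0) = 50 + 242 / 14.0
T-score = 50 + 17.2857
T-score = 67.2857

67.2857


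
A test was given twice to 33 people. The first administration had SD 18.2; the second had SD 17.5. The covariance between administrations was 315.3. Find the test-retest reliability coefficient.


r = cov(X,Y) / (SD_X * SD_Y)
r = 315.3 / (18.2 * 17.5)
r = 315.3 / 318.5
r = 0.99

0.99


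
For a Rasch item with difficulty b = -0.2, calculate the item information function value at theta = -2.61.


P = 1/(1+exp(-(-2.61--0.2))) = 0.0824
I = P*(1-P) = 0.0824 * 0.9176
I = 0.0756

0.0756


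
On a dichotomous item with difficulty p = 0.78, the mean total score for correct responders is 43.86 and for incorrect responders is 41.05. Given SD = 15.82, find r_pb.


q = 1 - p = 0.22
rpb = ((M1 - M0) / SD) * sqrt(p * q)
rpb = ((43.86 - 41.05) / 15.82) * sqrt(0.78 * 0.22)
rpb = 0.0736

0.0736


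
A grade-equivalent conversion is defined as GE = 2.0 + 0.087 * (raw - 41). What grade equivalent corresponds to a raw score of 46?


raw - median = 46 - 41 = 5
slope * diff = 0.087 * 5 = 0.435
GE = 2.0 + 0.435
GE = 2.435

2.435


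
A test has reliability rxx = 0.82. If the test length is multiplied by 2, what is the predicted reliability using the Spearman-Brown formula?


r_new = (n * rxx) / (1 + (n-1) * rxx)
r_new = (2 * 0.82) / (1 + 1 * 0.82)
r_new = 1.64 / 1.82
r_new = 0.9011

0.9011


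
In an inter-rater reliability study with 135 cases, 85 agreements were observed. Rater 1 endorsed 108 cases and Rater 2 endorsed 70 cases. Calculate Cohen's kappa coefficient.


P_o = 85/135 = 0.62963
P_e = (108*70 + 27*65) / 18225 = 0.511111
kappa = (P_o - P_e) / (1 - P_e)
kappa = (0.62963 - 0.511111) / (1 - 0.511111)
kappa = 0.2424

0.2424


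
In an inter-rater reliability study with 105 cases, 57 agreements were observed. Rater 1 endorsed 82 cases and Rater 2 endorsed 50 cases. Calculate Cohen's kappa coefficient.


P_o = 57/105 = 0.542857
P_e = (82*50 + 23*55) / 11025 = 0.486621
kappa = (P_o - P_e) / (1 - P_e)
kappa = (0.542857 - 0.486621) / (1 - 0.486621)
kappa = 0.1095

0.1095


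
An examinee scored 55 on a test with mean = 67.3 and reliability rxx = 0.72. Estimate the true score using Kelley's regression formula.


T_est = rxx * X + (1 - rxx) * mean
T_est = 0.72 * 55 + 0.28 * 67.3
T_est = 39.6 + 18.844
T_est = 58.444

58.444


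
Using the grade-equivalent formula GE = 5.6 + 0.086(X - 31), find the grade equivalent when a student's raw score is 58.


raw - median = 58 - 31 = 27
slope * diff = 0.086 * 27 = 2.322
GE = 5.6 + 2.322
GE = 7.922

7.922


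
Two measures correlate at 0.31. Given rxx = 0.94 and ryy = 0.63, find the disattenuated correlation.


r_corrected = rxy / sqrt(rxx * ryy)
= 0.31 / sqrt(0.94 * 0.63)
= 0.31 / sqrt(0.5922)
= 0.31 / 0.769545
r_corrected = 0.4028

0.4028


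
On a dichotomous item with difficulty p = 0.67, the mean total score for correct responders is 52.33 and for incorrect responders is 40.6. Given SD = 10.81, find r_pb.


q = 1 - p = 0.33
rpb = ((M1 - M0) / SD) * sqrt(p * q)
rpb = ((52.33 - 40.6) / 10.81) * sqrt(0.67 * 0.33)
rpb = 0.5102

0.5102


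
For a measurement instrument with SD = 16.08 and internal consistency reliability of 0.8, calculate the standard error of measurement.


SEM = SD * sqrt(1 - rxx)
SEM = 16.08 * sqrt(1 - 0.8)
SEM = 16.08 * sqrt(0.2) = 16.08 * 0.447214
SEM = 7.1912

7.1912


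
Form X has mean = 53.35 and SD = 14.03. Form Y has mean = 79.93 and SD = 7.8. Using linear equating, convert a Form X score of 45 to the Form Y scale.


slope = SD_Y / SD_X = 7.8 / 14.03 ~ 0.556
intercept = mean_Y - slope * mean_X = 79.93 - (7.8 / 14.03) * 53.35 ~ 50.27
Y = slope * X + intercept. To avoid rounding drift from the rounded slope/intercept, evaluate the equivalent form Y = mean_Y + SD_Y * (X - mean_X) / SD_X at full precision:
Y = 79.93 + 7.8 * (45 - 53.35) / 14.03
Y = 79.93 - 7.8 * 8.35 / 14.03
Y = 79.93 - 65.13 / 14.03
Y = 79.93 - 4.6422
Y = 75.2878

75.2878


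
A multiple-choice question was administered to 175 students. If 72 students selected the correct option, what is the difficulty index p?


Item difficulty p = number correct / total examinees
p = 72 / 175
p = 0.4114

0.4114


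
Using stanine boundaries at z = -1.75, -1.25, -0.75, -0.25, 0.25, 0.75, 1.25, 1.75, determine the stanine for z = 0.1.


Stanine boundaries: [-1.75, -1.25, -0.75, -0.25, 0.25, 0.75, 1.25, 1.75]
z = 0.1
Check each boundary:
  z >= -1.75 -> could be stanine 2
  z >= -1.25 -> could be stanine 3
  z >= -0.75 -> could be stanine 4
  z >= -0.25 -> could be stanine 5
  z < 0.25
  z < 0.75
  z < 1.25
  z < 1.75
Highest qualifying boundary gives stanine = 5

5


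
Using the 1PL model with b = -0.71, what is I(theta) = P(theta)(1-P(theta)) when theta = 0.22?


P = 1/(1+exp(-(0.22--0.71))) = 0.7171
I = P*(1-P) = 0.7171 * 0.2829
I = 0.2029

0.2029


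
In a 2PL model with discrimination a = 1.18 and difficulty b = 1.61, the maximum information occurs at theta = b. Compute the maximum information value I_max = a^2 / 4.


For 2PL, max info at theta = b = 1.61
I_max = a^2 / 4 = 1.18^2 / 4
= 1.3924 / 4
I_max = 0.3481

0.3481


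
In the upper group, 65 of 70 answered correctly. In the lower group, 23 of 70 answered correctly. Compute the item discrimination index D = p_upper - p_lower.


p_upper = 65/70 = 0.9286
p_lower = 23/70 = 0.3286
D = 0.9286 - 0.3286 = 0.6

0.6


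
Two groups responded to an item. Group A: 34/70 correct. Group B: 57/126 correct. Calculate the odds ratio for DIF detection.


Odds_A = 34/36 = 0.9444
Odds_B = 57/69 = 0.8261
OR = Odds_A / Odds_B = 0.9444 / 0.8261
Exactly, OR = (34 * 69) / (36 * 57) = 2346 / 2052
OR = 1.1433

1.1433


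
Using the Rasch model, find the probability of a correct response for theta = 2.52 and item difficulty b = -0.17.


theta - b = 2.52 - -0.17 = 2.69
exp(-(theta - b)) = exp(-2.69) = 0.0679
P = 1 / (1 + 0.0679)
P = 0.9364

0.9364


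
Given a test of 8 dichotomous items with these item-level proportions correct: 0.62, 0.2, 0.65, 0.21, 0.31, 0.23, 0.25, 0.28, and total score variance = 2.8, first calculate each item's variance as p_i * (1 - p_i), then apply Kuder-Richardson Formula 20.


For each item, compute p_i * q_i:
  Item 1: 0.62 * 0.38 = 0.2356
  Item 2: 0.2 * 0.8 = 0.16
  Item 3: 0.65 * 0.35 = 0.2275
  Item 4: 0.21 * 0.79 = 0.1659
  Item 5: 0.31 * 0.69 = 0.2139
  Item 6: 0.23 * 0.77 = 0.1771
  Item 7: 0.25 * 0.75 = 0.1875
  Item 8: 0.28 * 0.72 = 0.2016
Sum(p_i * q_i) = 0.2356 + 0.16 + 0.2275 + 0.1659 + 0.2139 + 0.1771 + 0.1875 + 0.2016 = 1.5691
KR-20 = (k/(k-1)) * (1 - Sum(p_i*q_i) / Var_total)
= (8/7) * (1 - 1.5691/2.8)
= 1.1429 * 0.4396
KR-20 = 0.5024

0.5024


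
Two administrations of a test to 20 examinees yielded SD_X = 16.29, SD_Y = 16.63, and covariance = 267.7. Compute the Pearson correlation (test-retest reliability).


r = cov(X,Y) / (SD_X * SD_Y)
r = 267.7 / (16.29 * 16.63)
r = 267.7 / 270.9027
r = 0.9882

0.9882


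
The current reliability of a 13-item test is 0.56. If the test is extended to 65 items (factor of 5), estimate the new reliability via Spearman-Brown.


r_new = (n * rxx) / (1 + (n-1) * rxx)
r_new = (5 * 0.56) / (1 + 4 * 0.56)
r_new = 2.8 / 3.24
r_new = 0.8642

0.8642


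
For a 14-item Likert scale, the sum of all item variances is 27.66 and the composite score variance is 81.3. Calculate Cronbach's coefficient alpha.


alpha = (k/(k-1)) * (1 - sum(si^2)/s_total^2)
= (14/13) * (1 - 27.66/81.3)
alpha = 0.7105

0.7105


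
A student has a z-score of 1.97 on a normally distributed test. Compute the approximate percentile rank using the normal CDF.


CDF(z) = 0.5 * (1 + erf(z/sqrt(2)))
erf(1.393) = 0.9512
CDF = 0.9756
Percentile rank = 0.9756 * 100 = 97.56

97.56


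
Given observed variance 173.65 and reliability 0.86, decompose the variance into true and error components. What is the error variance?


var_true = rxx * var_obs = 0.86 * 173.65 = 149.339
var_error = var_obs - var_true
var_error = 173.65 - 149.339
var_error = 24.311

24.311


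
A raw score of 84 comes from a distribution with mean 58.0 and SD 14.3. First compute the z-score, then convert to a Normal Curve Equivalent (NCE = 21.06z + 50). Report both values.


z = (X - mean) / SD = (84 - 58.0) / 14.3
z = 26.0 / 14.3
z = 1.8182
NCE = NCE = 21.06z + 50
Carry z at full precision (z = 26.0 / 14.3) into the conversion:
NCE = 21.06 * (26.0 / 14.3) + 50 = 547.56 / 14.3 + 50
NCE = 38.2909 + 50
NCE = 88.2909

88.2909


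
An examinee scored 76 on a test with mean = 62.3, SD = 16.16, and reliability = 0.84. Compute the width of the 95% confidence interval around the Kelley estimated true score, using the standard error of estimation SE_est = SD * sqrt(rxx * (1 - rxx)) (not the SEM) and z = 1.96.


True score estimate = 0.84*76 + 0.16*62.3 = 73.808
SE_est = SD * sqrt(rxx * (1 - rxx)) = 16.16 * sqrt(0.84 * 0.16) = 16.16 * sqrt(0.1344) = 5.924354
CI = T_est +/- z * SE_est, so width = 2 * z * SE_est = 2 * 1.96 * 5.924354
Width = 23.2235

23.2235


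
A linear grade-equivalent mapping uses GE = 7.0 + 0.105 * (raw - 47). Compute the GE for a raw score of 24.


raw - median = 24 - 47 = -23
slope * diff = 0.105 * -23 = -2.415
GE = 7.0 + -2.415
GE = 4.585

4.585


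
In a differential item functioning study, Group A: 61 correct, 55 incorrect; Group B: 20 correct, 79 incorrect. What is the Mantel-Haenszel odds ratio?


Odds_A = 61/55 = 1.1091
Odds_B = 20/79 = 0.2532
OR = Odds_A / Odds_B = 1.1091 / 0.2532
Exactly, OR = (61 * 79) / (55 * 20) = 4819 / 1100
OR = 4.3809

4.3809


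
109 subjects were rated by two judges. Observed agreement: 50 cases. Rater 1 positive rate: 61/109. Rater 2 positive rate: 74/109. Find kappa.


P_o = 50/109 = 0.458716
P_e = (61*74 + 48*35) / 11881 = 0.521337
kappa = (P_o - P_e) / (1 - P_e)
kappa = (0.458716 - 0.521337) / (1 - 0.521337)
kappa = -0.1308

-0.1308


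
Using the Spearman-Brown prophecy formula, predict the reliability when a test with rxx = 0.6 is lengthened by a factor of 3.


r_new = (n * rxx) / (1 + (n-1) * rxx)
r_new = (3 * 0.6) / (1 + 2 * 0.6)
r_new = 1.8 / 2.2
r_new = 0.8182

0.8182


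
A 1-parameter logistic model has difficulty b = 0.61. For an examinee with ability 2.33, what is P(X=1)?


theta - b = 2.33 - 0.61 = 1.72
exp(-(theta - b)) = exp(-1.72) = 0.1791
P = 1 / (1 + 0.1791)
P = 0.8481

0.8481


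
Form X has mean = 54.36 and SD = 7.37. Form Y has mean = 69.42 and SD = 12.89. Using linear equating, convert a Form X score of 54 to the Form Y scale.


slope = SD_Y / SD_X = 12.89 / 7.37 ~ 1.749
intercept = mean_Y - slope * mean_X = 69.42 - (12.89 / 7.37) * 54.36 ~ -25.6547
Y = slope * X + intercept. To avoid rounding drift from the rounded slope/intercept, evaluate the equivalent form Y = mean_Y + SD_Y * (X - mean_X) / SD_X at full precision:
Y = 69.42 + 12.89 * (54 - 54.36) / 7.37
Y = 69.42 - 12.89 * 0.36 / 7.37
Y = 69.42 - 4.6404 / 7.37
Y = 69.42 - 0.6296
Y = 68.7904

68.7904


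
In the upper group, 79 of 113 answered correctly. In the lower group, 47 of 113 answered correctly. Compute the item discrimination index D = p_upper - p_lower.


p_upper = 79/113 = 0.6991
p_lower = 47/113 = 0.4159
D = 0.6991 - 0.4159 = 0.2832

0.2832


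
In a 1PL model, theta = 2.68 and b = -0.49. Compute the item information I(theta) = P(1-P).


P = 1/(1+exp(-(2.68--0.49))) = 0.9597
I = P*(1-P) = 0.9597 * 0.0403
I = 0.0387

0.0387


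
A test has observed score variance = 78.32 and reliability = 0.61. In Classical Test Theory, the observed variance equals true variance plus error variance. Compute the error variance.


var_true = rxx * var_obs = 0.61 * 78.32 = 47.7752
var_error = var_obs - var_true
var_error = 78.32 - 47.7752
var_error = 30.5448

30.5448


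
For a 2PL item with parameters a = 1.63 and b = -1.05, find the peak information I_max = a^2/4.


For 2PL, max info at theta = b = -1.05
I_max = a^2 / 4 = 1.63^2 / 4
= 2.6569 / 4
I_max = 0.6642

0.6642


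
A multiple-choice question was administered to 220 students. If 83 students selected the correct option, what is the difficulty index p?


Item difficulty p = number correct / total examinees
p = 83 / 220
p = 0.3773

0.3773


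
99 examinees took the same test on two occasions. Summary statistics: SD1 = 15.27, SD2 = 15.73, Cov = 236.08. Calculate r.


r = cov(X,Y) / (SD_X * SD_Y)
r = 236.08 / (15.27 * 15.73)
r = 236.08 / 240.1971
r = 0.9829

0.9829


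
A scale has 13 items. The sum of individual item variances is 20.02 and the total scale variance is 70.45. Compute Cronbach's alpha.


alpha = (k/(k-1)) * (1 - sum(si^2)/s_total^2)
= (13/12) * (1 - 20.02/70.45)
alpha = 0.7755

0.7755


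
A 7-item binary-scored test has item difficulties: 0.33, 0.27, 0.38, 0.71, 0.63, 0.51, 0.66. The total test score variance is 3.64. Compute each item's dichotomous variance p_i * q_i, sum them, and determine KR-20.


For each item, compute p_i * q_i:
  Item 1: 0.33 * 0.67 = 0.2211
  Item 2: 0.27 * 0.73 = 0.1971
  Item 3: 0.38 * 0.62 = 0.2356
  Item 4: 0.71 * 0.29 = 0.2059
  Item 5: 0.63 * 0.37 = 0.2331
  Item 6: 0.51 * 0.49 = 0.2499
  Item 7: 0.66 * 0.34 = 0.2244
Sum(p_i * q_i) = 0.2211 + 0.1971 + 0.2356 + 0.2059 + 0.2331 + 0.2499 + 0.2244 = 1.5671
KR-20 = (k/(k-1)) * (1 - Sum(p_i*q_i) / Var_total)
= (7/6) * (1 - 1.5671/3.64)
= 1.1667 * 0.5695
KR-20 = 0.6644

0.6644


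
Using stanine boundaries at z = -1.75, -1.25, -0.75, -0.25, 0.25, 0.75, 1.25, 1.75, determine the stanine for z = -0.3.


Stanine boundaries: [-1.75, -1.25, -0.75, -0.25, 0.25, 0.75, 1.25, 1.75]
z = -0.3
Check each boundary:
  z >= -1.75 -> could be stanine 2
  z >= -1.25 -> could be stanine 3
  z >= -0.75 -> could be stanine 4
  z < -0.25
  z < 0.25
  z < 0.75
  z < 1.25
  z < 1.75
Highest qualifying boundary gives stanine = 4

4


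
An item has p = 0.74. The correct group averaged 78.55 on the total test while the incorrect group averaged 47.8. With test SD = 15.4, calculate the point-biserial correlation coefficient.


q = 1 - p = 0.26
rpb = ((M1 - M0) / SD) * sqrt(p * q)
rpb = ((78.55 - 47.8) / 15.4) * sqrt(0.74 * 0.26)
rpb = 0.8758

0.8758


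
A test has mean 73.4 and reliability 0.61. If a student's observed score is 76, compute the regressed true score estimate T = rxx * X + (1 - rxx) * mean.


T_est = rxx * X + (1 - rxx) * mean
T_est = 0.61 * 76 + 0.39 * 73.4
T_est = 46.36 + 28.626
T_est = 74.986

74.986


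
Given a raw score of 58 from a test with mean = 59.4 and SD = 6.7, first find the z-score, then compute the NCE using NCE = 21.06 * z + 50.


z = (X - mean) / SD = (58 - 59.4) / 6.7
z = -1.4 / 6.7
z = -0.209
NCE = NCE = 21.06z + 50
Carry z at full precision (z = -1.4 / 6.7) into the conversion:
NCE = 21.06 * (-1.4 / 6.7) + 50 = -29.484 / 6.7 + 50
NCE = -4.4006 + 50
NCE = 45.5994

45.5994


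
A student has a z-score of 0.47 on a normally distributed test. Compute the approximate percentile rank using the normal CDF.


CDF(z) = 0.5 * (1 + erf(z/sqrt(2)))
erf(0.3323) = 0.3616
CDF = 0.6808
Percentile rank = 0.6808 * 100 = 68.08

68.08


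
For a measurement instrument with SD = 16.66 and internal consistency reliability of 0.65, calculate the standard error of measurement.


SEM = SD * sqrt(1 - rxx)
SEM = 16.66 * sqrt(1 - 0.65)
SEM = 16.66 * sqrt(0.35) = 16.66 * 0.591608
SEM = 9.8562

9.8562


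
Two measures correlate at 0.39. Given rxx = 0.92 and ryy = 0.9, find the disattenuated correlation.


r_corrected = rxy / sqrt(rxx * ryy)
= 0.39 / sqrt(0.92 * 0.9)
= 0.39 / sqrt(0.828)
= 0.39 / 0.909945
r_corrected = 0.4286

0.4286


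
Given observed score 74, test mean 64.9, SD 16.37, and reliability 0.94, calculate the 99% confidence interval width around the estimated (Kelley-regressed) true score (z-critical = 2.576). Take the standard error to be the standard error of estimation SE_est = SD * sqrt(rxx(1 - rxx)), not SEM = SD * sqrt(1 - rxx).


True score estimate = 0.94*74 + 0.06*64.9 = 73.454
SE_est = SD * sqrt(rxx * (1 - rxx)) = 16.37 * sqrt(0.94 * 0.06) = 16.37 * sqrt(0.0564) = 3.88766
CI = T_est +/- z * SE_est, so width = 2 * z * SE_est = 2 * 2.576 * 3.88766
Width = 20.0292

20.0292


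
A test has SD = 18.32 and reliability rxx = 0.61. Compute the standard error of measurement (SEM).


SEM = SD * sqrt(1 - rxx)
SEM = 18.32 * sqrt(1 - 0.61)
SEM = 18.32 * sqrt(0.39) = 18.32 * 0.6245
SEM = 11.4408

11.4408


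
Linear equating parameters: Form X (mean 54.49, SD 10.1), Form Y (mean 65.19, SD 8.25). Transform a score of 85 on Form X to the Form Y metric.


slope = SD_Y / SD_X = 8.25 / 10.1 ~ 0.8168
intercept = mean_Y - slope * mean_X = 65.19 - (8.25 / 10.1) * 54.49 ~ 20.6808
Y = slope * X + intercept. To avoid rounding drift from the rounded slope/intercept, evaluate the equivalent form Y = mean_Y + SD_Y * (X - mean_X) / SD_X at full precision:
Y = 65.19 + 8.25 * (85 - 54.49) / 10.1
Y = 65.19 + 8.25 * 30.51 / 10.1
Y = 65.19 + 251.7075 / 10.1
Y = 65.19 + 24.9215
Y = 90.1115

90.1115


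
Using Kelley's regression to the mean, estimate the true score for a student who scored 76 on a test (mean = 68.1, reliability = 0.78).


T_est = rxx * X + (1 - rxx) * mean
T_est = 0.78 * 76 + 0.22 * 68.1
T_est = 59.28 + 14.982
T_est = 74.262

74.262


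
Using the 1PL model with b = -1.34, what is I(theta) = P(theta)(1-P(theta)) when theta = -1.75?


P = 1/(1+exp(-(-1.75--1.34))) = 0.3989
I = P*(1-P) = 0.3989 * 0.6011
I = 0.2398

0.2398


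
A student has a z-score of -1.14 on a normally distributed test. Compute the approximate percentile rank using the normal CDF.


CDF(z) = 0.5 * (1 + erf(z/sqrt(2)))
erf(-0.8061) = -0.7457
CDF = 0.1271
Percentile rank = 0.1271 * 100 = 12.71

12.71


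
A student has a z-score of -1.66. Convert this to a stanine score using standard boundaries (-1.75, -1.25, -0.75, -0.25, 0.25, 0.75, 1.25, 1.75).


Stanine boundaries: [-1.75, -1.25, -0.75, -0.25, 0.25, 0.75, 1.25, 1.75]
z = -1.66
Check each boundary:
  z >= -1.75 -> could be stanine 2
  z < -1.25
  z < -0.75
  z < -0.25
  z < 0.25
  z < 0.75
  z < 1.25
  z < 1.75
Highest qualifying boundary gives stanine = 2

2


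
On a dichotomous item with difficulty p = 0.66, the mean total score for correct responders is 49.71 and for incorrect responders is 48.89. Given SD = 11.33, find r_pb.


q = 1 - p = 0.34
rpb = ((M1 - M0) / SD) * sqrt(p * q)
rpb = ((49.71 - 48.89) / 11.33) * sqrt(0.66 * 0.34)
rpb = 0.0343

0.0343


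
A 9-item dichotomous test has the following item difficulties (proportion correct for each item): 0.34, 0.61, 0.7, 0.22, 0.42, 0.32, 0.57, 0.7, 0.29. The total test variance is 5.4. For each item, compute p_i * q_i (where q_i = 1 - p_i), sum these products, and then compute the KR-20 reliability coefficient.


For each item, compute p_i * q_i:
  Item 1: 0.34 * 0.66 = 0.2244
  Item 2: 0.61 * 0.39 = 0.2379
  Item 3: 0.7 * 0.3 = 0.21
  Item 4: 0.22 * 0.78 = 0.1716
  Item 5: 0.42 * 0.58 = 0.2436
  Item 6: 0.32 * 0.68 = 0.2176
  Item 7: 0.57 * 0.43 = 0.2451
  Item 8: 0.7 * 0.3 = 0.21
  Item 9: 0.29 * 0.71 = 0.2059
Sum(p_i * q_i) = 0.2244 + 0.2379 + 0.21 + 0.1716 + 0.2436 + 0.2176 + 0.2451 + 0.21 + 0.2059 = 1.9661
KR-20 = (k/(k-1)) * (1 - Sum(p_i*q_i) / Var_total)
= (9/8) * (1 - 1.9661/5.4)
= 1.125 * 0.6359
KR-20 = 0.7154

0.7154


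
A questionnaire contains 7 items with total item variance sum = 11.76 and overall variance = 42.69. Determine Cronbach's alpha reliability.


alpha = (k/(k-1)) * (1 - sum(si^2)/s_total^2)
= (7/6) * (1 - 11.76/42.69)
alpha = 0.8453

0.8453


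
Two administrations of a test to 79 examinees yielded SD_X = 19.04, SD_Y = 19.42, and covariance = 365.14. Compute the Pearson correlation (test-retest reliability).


r = cov(X,Y) / (SD_X * SD_Y)
r = 365.14 / (19.04 * 19.42)
r = 365.14 / 369.7568
r = 0.9875

0.9875


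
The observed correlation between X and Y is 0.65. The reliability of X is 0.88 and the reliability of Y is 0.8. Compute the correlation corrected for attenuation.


r_corrected = rxy / sqrt(rxx * ryy)
= 0.65 / sqrt(0.88 * 0.8)
= 0.65 / sqrt(0.704)
= 0.65 / 0.839047
r_corrected = 0.7747

0.7747


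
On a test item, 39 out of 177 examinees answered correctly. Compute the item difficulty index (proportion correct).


Item difficulty p = number correct / total examinees
p = 39 / 177
p = 0.2203

0.2203


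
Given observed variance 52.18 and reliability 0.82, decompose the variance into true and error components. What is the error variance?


var_true = rxx * var_obs = 0.82 * 52.18 = 42.7876
var_error = var_obs - var_true
var_error = 52.18 - 42.7876
var_error = 9.3924

9.3924


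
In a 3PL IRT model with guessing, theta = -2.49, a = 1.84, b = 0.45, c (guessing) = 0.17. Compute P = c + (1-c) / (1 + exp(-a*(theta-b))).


logit = 1.84*(-2.49 - 0.45) = -5.4096
P* = 1/(1 + exp(--5.4096)) = 0.0045
P = 0.17 + (1 - 0.17) * 0.0045
P = 0.1737

0.1737


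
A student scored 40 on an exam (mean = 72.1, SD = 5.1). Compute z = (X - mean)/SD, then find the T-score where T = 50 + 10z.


z = (X - mean) / SD = (40 - 72.1) / 5.1
z = -32.1 / 5.1
z = -6.2941
T-score = T = 50 + 10z
Carry z at full precision (z = -32.1 / 5.1) into the conversion:
T-score = 50 + 10 * (-32.1 / 5.1) = 50 + -321 / 5.1
T-score = 50 + -62.9412
T-score = -12.9412

-12.9412


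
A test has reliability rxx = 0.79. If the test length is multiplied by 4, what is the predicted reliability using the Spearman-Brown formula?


r_new = (n * rxx) / (1 + (n-1) * rxx)
r_new = (4 * 0.79) / (1 + 3 * 0.79)
r_new = 3.16 / 3.37
r_new = 0.9377

0.9377


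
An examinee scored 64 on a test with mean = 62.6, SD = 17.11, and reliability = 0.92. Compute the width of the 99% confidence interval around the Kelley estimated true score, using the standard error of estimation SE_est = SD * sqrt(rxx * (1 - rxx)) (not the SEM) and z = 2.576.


True score estimate = 0.92*64 + 0.08*62.6 = 63.888
SE_est = SD * sqrt(rxx * (1 - rxx)) = 17.11 * sqrt(0.92 * 0.08) = 17.11 * sqrt(0.0736) = 4.641827
CI = T_est +/- z * SE_est, so width = 2 * z * SE_est = 2 * 2.576 * 4.641827
Width = 23.9147

23.9147


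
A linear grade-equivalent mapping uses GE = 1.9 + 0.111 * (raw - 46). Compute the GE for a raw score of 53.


raw - median = 53 - 46 = 7
slope * diff = 0.111 * 7 = 0.777
GE = 1.9 + 0.777
GE = 2.677

2.677


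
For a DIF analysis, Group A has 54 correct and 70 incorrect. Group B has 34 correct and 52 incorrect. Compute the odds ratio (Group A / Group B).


Odds_A = 54/70 = 0.7714
Odds_B = 34/52 = 0.6538
OR = Odds_A / Odds_B = 0.7714 / 0.6538
Exactly, OR = (54 * 52) / (70 * 34) = 2808 / 2380
OR = 1.1798

1.1798


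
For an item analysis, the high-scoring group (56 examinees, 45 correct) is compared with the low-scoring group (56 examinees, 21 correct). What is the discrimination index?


p_upper = 45/56 = 0.8036
p_lower = 21/56 = 0.375
D = 0.8036 - 0.375 = 0.4286

0.4286


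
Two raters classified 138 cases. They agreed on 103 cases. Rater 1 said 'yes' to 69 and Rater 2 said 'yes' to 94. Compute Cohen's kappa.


P_o = 103/138 = 0.746377
P_e = (69*94 + 69*44) / 19044 = 0.5
kappa = (P_o - P_e) / (1 - P_e)
kappa = (0.746377 - 0.5) / (1 - 0.5)
kappa = 0.4928

0.4928


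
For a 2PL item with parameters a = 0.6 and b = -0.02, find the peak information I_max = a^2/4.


For 2PL, max info at theta = b = -0.02
I_max = a^2 / 4 = 0.6^2 / 4
= 0.36 / 4
I_max = 0.09

0.09


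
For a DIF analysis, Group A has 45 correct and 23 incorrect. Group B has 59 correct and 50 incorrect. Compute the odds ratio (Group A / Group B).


Odds_A = 45/23 = 1.9565
Odds_B = 59/50 = 1.18
OR = Odds_A / Odds_B = 1.9565 / 1.18
Exactly, OR = (45 * 50) / (23 * 59) = 2250 / 1357
OR = 1.6581

1.6581


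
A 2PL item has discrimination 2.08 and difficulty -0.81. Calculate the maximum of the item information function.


For 2PL, max info at theta = b = -0.81
I_max = a^2 / 4 = 2.08^2 / 4
= 4.3264 / 4
I_max = 1.0816

1.0816


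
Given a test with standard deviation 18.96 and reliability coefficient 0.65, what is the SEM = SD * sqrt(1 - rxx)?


SEM = SD * sqrt(1 - rxx)
SEM = 18.96 * sqrt(1 - 0.65)
SEM = 18.96 * sqrt(0.35) = 18.96 * 0.591608
SEM = 11.2169

11.2169


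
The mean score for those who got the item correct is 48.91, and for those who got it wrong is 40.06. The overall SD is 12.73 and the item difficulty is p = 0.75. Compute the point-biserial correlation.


q = 1 - p = 0.25
rpb = ((M1 - M0) / SD) * sqrt(p * q)
rpb = ((48.91 - 40.06) / 12.73) * sqrt(0.75 * 0.25)
rpb = 0.301

0.301


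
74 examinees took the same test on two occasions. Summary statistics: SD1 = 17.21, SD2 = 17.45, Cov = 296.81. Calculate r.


r = cov(X,Y) / (SD_X * SD_Y)
r = 296.81 / (17.21 * 17.45)
r = 296.81 / 300.3145
r = 0.9883

0.9883


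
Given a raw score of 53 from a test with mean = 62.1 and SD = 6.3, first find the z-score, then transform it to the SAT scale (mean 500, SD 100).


z = (X - mean) / SD = (53 - 62.1) / 6.3
z = -9.1 / 6.3
z = -1.4444
SAT-scale = SAT = 500 + 100z
Carry z at full precision (z = -9.1 / 6.3) into the conversion:
SAT-scale = 500 + 100 * (-9.1 / 6.3) = 500 + -910 / 6.3
SAT-scale = 500 + -144.4444
SAT-scale = 355.5556

355.5556


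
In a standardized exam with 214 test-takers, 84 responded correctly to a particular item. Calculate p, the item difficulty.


Item difficulty p = number correct / total examinees
p = 84 / 214
p = 0.3925

0.3925


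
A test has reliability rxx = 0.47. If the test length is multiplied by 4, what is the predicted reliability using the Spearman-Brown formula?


r_new = (n * rxx) / (1 + (n-1) * rxx)
r_new = (4 * 0.47) / (1 + 3 * 0.47)
r_new = 1.88 / 2.41
r_new = 0.7801

0.7801


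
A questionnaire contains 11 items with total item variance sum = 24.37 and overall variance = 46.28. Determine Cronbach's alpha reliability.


alpha = (k/(k-1)) * (1 - sum(si^2)/s_total^2)
= (11/10) * (1 - 24.37/46.28)
alpha = 0.5208

0.5208


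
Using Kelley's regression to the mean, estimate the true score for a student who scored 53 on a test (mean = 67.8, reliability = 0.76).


T_est = rxx * X + (1 - rxx) * mean
T_est = 0.76 * 53 + 0.24 * 67.8
T_est = 40.28 + 16.272
T_est = 56.552

56.552


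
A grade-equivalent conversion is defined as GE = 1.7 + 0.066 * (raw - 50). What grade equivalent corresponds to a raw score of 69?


raw - median = 69 - 50 = 19
slope * diff = 0.066 * 19 = 1.254
GE = 1.7 + 1.254
GE = 2.954

2.954


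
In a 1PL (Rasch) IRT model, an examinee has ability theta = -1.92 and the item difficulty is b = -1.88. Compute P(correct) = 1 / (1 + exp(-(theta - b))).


theta - b = -1.92 - -1.88 = -0.04
exp(-(theta - b)) = exp(0.04) = 1.0408
P = 1 / (1 + 1.0408)
P = 0.49

0.49


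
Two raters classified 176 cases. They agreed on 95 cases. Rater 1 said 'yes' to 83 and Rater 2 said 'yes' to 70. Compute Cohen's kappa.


P_o = 95/176 = 0.539773
P_e = (83*70 + 93*106) / 30976 = 0.505811
kappa = (P_o - P_e) / (1 - P_e)
kappa = (0.539773 - 0.505811) / (1 - 0.505811)
kappa = 0.0687

0.0687


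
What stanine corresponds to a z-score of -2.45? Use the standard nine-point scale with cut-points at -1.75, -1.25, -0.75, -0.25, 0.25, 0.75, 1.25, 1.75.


Stanine boundaries: [-1.75, -1.25, -0.75, -0.25, 0.25, 0.75, 1.25, 1.75]
z = -2.45
Check each boundary:
  z < -1.75
  z < -1.25
  z < -0.75
  z < -0.25
  z < 0.25
  z < 0.75
  z < 1.25
  z < 1.75
Highest qualifying boundary gives stanine = 1

1


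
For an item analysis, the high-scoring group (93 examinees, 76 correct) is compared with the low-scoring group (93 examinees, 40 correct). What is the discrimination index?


p_upper = 76/93 = 0.8172
p_lower = 40/93 = 0.4301
D = 0.8172 - 0.4301 = 0.3871

0.3871


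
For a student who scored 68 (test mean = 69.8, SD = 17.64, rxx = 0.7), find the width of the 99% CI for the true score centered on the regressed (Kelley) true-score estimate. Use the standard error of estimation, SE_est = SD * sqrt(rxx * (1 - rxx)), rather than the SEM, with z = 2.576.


True score estimate = 0.7*68 + 0.3*69.8 = 68.54
SE_est = SD * sqrt(rxx * (1 - rxx)) = 17.64 * sqrt(0.7 * 0.3) = 17.64 * sqrt(0.21) = 8.083664
CI = T_est +/- z * SE_est, so width = 2 * z * SE_est = 2 * 2.576 * 8.083664
Width = 41.647

41.647


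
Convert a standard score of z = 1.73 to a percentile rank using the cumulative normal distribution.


CDF(z) = 0.5 * (1 + erf(z/sqrt(2)))
erf(1.2233) = 0.9164
CDF = 0.9582
Percentile rank = 0.9582 * 100 = 95.82

95.82


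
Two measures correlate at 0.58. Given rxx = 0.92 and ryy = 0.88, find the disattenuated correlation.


r_corrected = rxy / sqrt(rxx * ryy)
= 0.58 / sqrt(0.92 * 0.88)
= 0.58 / sqrt(0.8096)
= 0.58 / 0.899778
r_corrected = 0.6446

0.6446


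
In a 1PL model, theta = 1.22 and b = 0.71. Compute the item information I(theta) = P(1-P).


P = 1/(1+exp(-(1.22-0.71))) = 0.6248
I = P*(1-P) = 0.6248 * 0.3752
I = 0.2344

0.2344


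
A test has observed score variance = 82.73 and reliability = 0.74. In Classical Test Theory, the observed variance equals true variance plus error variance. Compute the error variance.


var_true = rxx * var_obs = 0.74 * 82.73 = 61.2202
var_error = var_obs - var_true
var_error = 82.73 - 61.2202
var_error = 21.5098

21.5098


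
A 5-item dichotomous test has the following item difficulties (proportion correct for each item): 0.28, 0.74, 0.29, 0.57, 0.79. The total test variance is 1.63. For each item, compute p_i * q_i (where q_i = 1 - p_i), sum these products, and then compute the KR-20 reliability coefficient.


For each item, compute p_i * q_i:
  Item 1: 0.28 * 0.72 = 0.2016
  Item 2: 0.74 * 0.26 = 0.1924
  Item 3: 0.29 * 0.71 = 0.2059
  Item 4: 0.57 * 0.43 = 0.2451
  Item 5: 0.79 * 0.21 = 0.1659
Sum(p_i * q_i) = 0.2016 + 0.1924 + 0.2059 + 0.2451 + 0.1659 = 1.0109
KR-20 = (k/(k-1)) * (1 - Sum(p_i*q_i) / Var_total)
= (5/4) * (1 - 1.0109/1.63)
= 1.25 * 0.3798
KR-20 = 0.4748

0.4748


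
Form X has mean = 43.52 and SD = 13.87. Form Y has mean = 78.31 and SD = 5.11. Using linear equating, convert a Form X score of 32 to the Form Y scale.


slope = SD_Y / SD_X = 5.11 / 13.87 ~ 0.3684
intercept = mean_Y - slope * mean_X = 78.31 - (5.11 / 13.87) * 43.52 ~ 62.2763
Y = slope * X + intercept. To avoid rounding drift from the rounded slope/intercept, evaluate the equivalent form Y = mean_Y + SD_Y * (X - mean_X) / SD_X at full precision:
Y = 78.31 + 5.11 * (32 - 43.52) / 13.87
Y = 78.31 - 5.11 * 11.52 / 13.87
Y = 78.31 - 58.8672 / 13.87
Y = 78.31 - 4.2442
Y = 74.0658

74.0658


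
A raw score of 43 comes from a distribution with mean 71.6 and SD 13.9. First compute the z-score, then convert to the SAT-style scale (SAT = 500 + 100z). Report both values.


z = (X - mean) / SD = (43 - 71.6) / 13.9
z = -28.6 / 13.9
z = -2.0576
SAT-scale = SAT = 500 + 100z
Carry z at full precision (z = -28.6 / 13.9) into the conversion:
SAT-scale = 500 + 100 * (-28.6 / 13.9) = 500 + -2860 / 13.9
SAT-scale = 500 + -205.7554
SAT-scale = 294.2446

294.2446


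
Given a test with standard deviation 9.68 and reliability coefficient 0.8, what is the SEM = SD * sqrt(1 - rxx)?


SEM = SD * sqrt(1 - rxx)
SEM = 9.68 * sqrt(1 - 0.8)
SEM = 9.68 * sqrt(0.2) = 9.68 * 0.447214
SEM = 4.329

4.329


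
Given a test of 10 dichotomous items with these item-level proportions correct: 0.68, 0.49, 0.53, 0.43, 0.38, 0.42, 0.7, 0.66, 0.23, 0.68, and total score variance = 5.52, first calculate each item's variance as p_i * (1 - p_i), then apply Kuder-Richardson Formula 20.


For each item, compute p_i * q_i:
  Item 1: 0.68 * 0.32 = 0.2176
  Item 2: 0.49 * 0.51 = 0.2499
  Item 3: 0.53 * 0.47 = 0.2491
  Item 4: 0.43 * 0.57 = 0.2451
  Item 5: 0.38 * 0.62 = 0.2356
  Item 6: 0.42 * 0.58 = 0.2436
  Item 7: 0.7 * 0.3 = 0.21
  Item 8: 0.66 * 0.34 = 0.2244
  Item 9: 0.23 * 0.77 = 0.1771
  Item 10: 0.68 * 0.32 = 0.2176
Sum(p_i * q_i) = 0.2176 + 0.2499 + 0.2491 + 0.2451 + 0.2356 + 0.2436 + 0.21 + 0.2244 + 0.1771 + 0.2176 = 2.27
KR-20 = (k/(k-1)) * (1 - Sum(p_i*q_i) / Var_total)
= (10/9) * (1 - 2.27/5.52)
= 1.1111 * 0.5888
KR-20 = 0.6542

0.6542


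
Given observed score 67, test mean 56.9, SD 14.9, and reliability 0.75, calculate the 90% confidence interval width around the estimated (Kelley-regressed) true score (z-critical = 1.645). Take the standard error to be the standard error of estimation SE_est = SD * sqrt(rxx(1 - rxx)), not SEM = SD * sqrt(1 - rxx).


True score estimate = 0.75*67 + 0.25*56.9 = 64.475
SE_est = SD * sqrt(rxx * (1 - rxx)) = 14.9 * sqrt(0.75 * 0.25) = 14.9 * sqrt(0.1875) = 6.451889
CI = T_est +/- z * SE_est, so width = 2 * z * SE_est = 2 * 1.645 * 6.451889
Width = 21.2267

21.2267


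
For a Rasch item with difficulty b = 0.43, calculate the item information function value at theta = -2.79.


P = 1/(1+exp(-(-2.79-0.43))) = 0.0384
I = P*(1-P) = 0.0384 * 0.9616
I = 0.0369

0.0369


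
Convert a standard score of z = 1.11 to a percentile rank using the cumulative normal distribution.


CDF(z) = 0.5 * (1 + erf(z/sqrt(2)))
erf(0.7849) = 0.733
CDF = 0.8665
Percentile rank = 0.8665 * 100 = 86.65

86.65


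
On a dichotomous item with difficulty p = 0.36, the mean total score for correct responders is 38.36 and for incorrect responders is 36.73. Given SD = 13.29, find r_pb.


q = 1 - p = 0.64
rpb = ((M1 - M0) / SD) * sqrt(p * q)
rpb = ((38.36 - 36.73) / 13.29) * sqrt(0.36 * 0.64)
rpb = 0.0589

0.0589
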